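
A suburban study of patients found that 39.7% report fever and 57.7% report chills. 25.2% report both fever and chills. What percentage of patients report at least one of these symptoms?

72.2%

By inclusion–exclusion:
P(at least one) = 39.7 + 57.7 − 25.2 = 72.2%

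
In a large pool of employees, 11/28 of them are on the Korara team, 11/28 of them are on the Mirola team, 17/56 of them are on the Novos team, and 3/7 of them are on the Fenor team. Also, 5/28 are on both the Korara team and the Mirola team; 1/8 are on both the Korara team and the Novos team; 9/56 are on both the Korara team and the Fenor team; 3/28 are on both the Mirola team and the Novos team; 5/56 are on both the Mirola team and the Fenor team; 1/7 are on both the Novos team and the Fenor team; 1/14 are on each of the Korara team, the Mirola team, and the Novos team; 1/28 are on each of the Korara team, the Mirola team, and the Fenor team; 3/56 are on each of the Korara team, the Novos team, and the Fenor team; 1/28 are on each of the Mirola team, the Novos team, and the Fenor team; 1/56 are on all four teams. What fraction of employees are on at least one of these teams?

25/28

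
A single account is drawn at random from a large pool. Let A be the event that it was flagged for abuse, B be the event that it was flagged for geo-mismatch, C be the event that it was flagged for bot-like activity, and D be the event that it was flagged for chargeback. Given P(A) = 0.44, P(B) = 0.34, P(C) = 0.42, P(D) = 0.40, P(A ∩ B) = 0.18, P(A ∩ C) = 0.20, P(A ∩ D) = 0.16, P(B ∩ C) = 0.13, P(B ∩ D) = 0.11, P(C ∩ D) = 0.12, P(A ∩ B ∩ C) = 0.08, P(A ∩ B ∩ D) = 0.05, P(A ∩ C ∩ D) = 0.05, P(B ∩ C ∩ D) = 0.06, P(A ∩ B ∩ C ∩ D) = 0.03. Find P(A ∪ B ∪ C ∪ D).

P(A ∪ B ∪ C ∪ D) = 0.44 + 0.34 + 0.42 + 0.40 − 0.18 − 0.20 − 0.16 − 0.13 − 0.11 − 0.12 + 0.08 + 0.05 + 0.05 + 0.06 − 0.03 = 0.91

0.91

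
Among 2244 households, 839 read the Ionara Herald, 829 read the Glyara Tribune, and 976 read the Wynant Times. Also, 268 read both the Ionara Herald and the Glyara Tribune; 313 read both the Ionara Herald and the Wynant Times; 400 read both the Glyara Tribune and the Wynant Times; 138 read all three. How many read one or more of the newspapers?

N(≥1) = 839 + 829 + 976 − 268 − 313 − 400 + 138 = 1801

1801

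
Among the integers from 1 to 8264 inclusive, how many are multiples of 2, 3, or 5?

6060

floor(8264/2) + floor(8264/3) + floor(8264/5) − floor(8264/6) − floor(8264/10) − floor(8264/15) + floor(8264/30) = 4132 + 2754 + 1652 − 1377 − 826 − 550 + 275 = 6060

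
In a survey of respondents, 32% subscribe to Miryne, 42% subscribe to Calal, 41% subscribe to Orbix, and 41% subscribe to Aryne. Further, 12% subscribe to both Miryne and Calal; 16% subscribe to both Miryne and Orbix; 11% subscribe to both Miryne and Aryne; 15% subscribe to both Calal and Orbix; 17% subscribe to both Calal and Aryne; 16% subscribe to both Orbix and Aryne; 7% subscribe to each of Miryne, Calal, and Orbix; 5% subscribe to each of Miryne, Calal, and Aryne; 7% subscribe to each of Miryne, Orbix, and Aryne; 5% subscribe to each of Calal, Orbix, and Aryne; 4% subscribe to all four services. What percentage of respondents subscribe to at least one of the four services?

89%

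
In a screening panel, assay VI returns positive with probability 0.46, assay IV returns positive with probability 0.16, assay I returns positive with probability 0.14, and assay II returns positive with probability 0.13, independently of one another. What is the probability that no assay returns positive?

0.33938352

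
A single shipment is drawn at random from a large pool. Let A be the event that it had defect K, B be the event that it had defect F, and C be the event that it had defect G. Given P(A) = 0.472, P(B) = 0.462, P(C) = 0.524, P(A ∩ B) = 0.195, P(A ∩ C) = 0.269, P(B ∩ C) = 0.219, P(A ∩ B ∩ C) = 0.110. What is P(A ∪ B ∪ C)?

P(A ∪ B ∪ C) = 0.472 + 0.462 + 0.524 − 0.195 − 0.269 − 0.219 + 0.110 = 0.885

0.885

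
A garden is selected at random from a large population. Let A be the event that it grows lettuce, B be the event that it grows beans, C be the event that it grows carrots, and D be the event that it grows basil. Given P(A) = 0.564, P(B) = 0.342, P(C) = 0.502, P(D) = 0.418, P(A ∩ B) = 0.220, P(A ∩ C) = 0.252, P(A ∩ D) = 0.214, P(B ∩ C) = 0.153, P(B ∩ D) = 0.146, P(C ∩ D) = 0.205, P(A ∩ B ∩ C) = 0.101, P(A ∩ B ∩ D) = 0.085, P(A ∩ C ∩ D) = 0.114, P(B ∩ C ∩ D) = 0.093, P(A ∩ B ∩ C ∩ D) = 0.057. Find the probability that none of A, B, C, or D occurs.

0.028

P(A ∪ B ∪ C ∪ D) = 0.564 + 0.342 + 0.502 + 0.418 − 0.220 − 0.252 − 0.214 − 0.153 − 0.146 − 0.205 + 0.101 + 0.085 + 0.114 + 0.093 − 0.057 = 0.972
P(none) = 1 − 0.972 = 0.028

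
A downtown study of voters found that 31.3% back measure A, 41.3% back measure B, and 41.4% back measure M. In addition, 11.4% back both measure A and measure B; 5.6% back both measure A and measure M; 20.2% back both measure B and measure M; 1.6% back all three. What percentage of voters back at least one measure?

78.4%

P(at least one) = 31.3 + 41.3 + 41.4 − 11.4 − 5.6 − 20.2 + 1.6 = 78.4%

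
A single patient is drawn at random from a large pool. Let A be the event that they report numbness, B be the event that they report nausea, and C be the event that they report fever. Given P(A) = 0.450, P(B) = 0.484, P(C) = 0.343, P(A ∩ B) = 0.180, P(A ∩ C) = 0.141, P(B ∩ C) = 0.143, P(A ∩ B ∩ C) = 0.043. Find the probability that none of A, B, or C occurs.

P(A ∪ B ∪ C) = 0.450 + 0.484 + 0.343 − 0.180 − 0.141 − 0.143 + 0.043 = 0.856
P(none) = 1 − 0.856 = 0.144

0.144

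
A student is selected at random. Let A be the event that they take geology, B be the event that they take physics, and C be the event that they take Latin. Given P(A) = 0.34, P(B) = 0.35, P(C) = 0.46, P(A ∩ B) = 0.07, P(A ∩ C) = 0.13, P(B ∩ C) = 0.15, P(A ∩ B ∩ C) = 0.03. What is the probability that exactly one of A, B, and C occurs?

0.54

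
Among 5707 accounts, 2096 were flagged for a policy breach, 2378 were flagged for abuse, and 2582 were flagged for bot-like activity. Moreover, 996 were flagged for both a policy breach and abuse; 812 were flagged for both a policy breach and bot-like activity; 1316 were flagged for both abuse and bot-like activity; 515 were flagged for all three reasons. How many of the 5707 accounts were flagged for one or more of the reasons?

Apply inclusion-exclusion:
N(≥1) = 2096 + 2378 + 2582 − 996 − 812 − 1316 + 515 = 4447

4447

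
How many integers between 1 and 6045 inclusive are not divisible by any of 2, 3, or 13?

1860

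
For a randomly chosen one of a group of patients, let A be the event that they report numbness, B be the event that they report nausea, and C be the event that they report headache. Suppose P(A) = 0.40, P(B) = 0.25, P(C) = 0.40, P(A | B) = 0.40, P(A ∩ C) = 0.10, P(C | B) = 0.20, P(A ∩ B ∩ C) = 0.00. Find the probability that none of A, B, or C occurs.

P(A ∩ B) = P(B)·P(A|B) = 0.25 × 0.40 = 0.10
P(B ∩ C) = P(B)·P(C|B) = 0.25 × 0.20 = 0.05
Apply inclusion-exclusion:
P(A ∪ B ∪ C) = 0.40 + 0.25 + 0.40 − 0.10 − 0.10 − 0.05 + 0.00 = 0.80
P(none) = 1 − 0.80 = 0.20

0.20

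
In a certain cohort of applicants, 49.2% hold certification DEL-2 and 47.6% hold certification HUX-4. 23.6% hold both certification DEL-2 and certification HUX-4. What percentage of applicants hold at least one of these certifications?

73.2%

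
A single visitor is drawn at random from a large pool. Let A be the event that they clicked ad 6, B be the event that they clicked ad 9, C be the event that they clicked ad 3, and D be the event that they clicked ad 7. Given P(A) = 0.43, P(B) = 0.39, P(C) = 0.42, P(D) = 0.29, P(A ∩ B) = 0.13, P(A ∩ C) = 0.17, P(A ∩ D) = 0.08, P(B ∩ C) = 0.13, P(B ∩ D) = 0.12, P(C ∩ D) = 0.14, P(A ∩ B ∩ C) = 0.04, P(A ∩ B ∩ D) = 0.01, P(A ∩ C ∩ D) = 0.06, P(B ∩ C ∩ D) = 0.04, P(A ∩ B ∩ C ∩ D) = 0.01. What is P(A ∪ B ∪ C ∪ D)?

0.90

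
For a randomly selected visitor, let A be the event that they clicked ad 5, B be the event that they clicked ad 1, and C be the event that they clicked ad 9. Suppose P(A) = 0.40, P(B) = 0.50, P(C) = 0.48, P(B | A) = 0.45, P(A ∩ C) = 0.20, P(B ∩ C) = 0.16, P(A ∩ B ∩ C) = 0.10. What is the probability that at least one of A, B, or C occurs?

0.94

P(A ∩ B) = P(A)·P(B|A) = 0.40 × 0.45 = 0.18
Inclusion–exclusion gives
P(A ∪ B ∪ C) = 0.40 + 0.50 + 0.48 − 0.18 − 0.20 − 0.16 + 0.10 = 0.94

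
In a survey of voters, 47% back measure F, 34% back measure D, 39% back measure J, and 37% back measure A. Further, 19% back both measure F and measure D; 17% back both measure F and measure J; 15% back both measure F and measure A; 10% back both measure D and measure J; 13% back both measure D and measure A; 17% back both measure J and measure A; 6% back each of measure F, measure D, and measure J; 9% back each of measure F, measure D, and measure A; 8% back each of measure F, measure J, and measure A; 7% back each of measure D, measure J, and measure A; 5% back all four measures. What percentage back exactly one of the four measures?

45%

By inclusion–exclusion (exactly-one form):
P(exactly one) = 47 + 34 + 39 + 37 − 2·19 − 2·17 − 2·15 − 2·10 − 2·13 − 2·17 + 3·6 + 3·9 + 3·8 + 3·7 − 4·5 = 45%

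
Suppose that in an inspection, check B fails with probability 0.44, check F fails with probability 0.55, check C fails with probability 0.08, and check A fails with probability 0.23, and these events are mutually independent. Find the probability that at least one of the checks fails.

0.8214832

P(none) = (1 − 0.44) × (1 − 0.55) × (1 − 0.08) × (1 − 0.23) = 0.56 × 0.45 × 0.92 × 0.77 = 0.1785168
P(at least one) = 1 − 0.1785168 = 0.8214832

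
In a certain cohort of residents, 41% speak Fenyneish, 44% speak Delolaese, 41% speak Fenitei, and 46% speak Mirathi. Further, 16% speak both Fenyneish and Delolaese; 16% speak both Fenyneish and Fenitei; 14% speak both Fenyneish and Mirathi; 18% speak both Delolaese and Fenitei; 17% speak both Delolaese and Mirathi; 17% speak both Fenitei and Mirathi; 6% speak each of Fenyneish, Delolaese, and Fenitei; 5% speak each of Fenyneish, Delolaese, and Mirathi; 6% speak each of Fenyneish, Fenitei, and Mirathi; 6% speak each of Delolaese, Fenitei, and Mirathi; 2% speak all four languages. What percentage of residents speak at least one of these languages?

Apply inclusion-exclusion:
P(union) = 41 + 44 + 41 + 46 − 16 − 16 − 14 − 18 − 17 − 17 + 6 + 5 + 6 + 6 − 2 = 95%

95%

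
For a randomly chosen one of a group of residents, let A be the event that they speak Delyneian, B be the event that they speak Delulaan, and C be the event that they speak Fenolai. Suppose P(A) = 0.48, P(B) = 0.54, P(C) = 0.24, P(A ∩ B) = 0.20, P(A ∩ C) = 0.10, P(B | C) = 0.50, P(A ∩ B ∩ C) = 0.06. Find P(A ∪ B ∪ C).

P(B ∩ C) = P(C)·P(B|C) = 0.24 × 0.50 = 0.12
Using inclusion–exclusion:
P(A ∪ B ∪ C) = 0.48 + 0.54 + 0.24 − 0.20 − 0.10 − 0.12 + 0.06 = 0.90

0.90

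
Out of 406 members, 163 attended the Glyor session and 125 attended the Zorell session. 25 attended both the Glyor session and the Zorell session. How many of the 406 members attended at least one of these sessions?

263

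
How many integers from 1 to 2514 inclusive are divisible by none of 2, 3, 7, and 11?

653

1257 + 838 + 359 + 228 − 419 − 179 − 114 − 119 − 76 − 32 + 59 + 38 + 16 + 10 − 5 = 1861
2514 − 1861 = 653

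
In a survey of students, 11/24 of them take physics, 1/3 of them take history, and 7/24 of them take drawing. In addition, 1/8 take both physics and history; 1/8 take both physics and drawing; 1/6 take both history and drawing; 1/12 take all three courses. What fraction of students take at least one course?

3/4

Inclusion–exclusion gives
P(at least one) = 11/24 + 1/3 + 7/24 − 1/8 − 1/8 − 1/6 + 1/12 = 3/4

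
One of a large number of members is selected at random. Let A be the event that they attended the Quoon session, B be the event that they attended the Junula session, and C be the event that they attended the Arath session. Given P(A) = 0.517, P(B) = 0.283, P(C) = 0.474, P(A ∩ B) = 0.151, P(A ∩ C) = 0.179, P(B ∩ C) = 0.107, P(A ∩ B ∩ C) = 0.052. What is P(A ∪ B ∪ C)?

P(A ∪ B ∪ C) = 0.517 + 0.283 + 0.474 − 0.151 − 0.179 − 0.107 + 0.052 = 0.889

0.889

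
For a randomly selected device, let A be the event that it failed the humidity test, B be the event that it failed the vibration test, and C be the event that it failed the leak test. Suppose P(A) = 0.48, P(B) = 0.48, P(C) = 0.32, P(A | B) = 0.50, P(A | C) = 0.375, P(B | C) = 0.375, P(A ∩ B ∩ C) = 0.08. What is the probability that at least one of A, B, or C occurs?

0.88

P(A ∩ B) = P(B)·P(A|B) = 0.48 × 0.50 = 0.24
P(A ∩ C) = P(C)·P(A|C) = 0.32 × 0.375 = 0.12
P(B ∩ C) = P(C)·P(B|C) = 0.32 × 0.375 = 0.12
Apply inclusion-exclusion:
P(A ∪ B ∪ C) = 0.48 + 0.48 + 0.32 − 0.24 − 0.12 − 0.12 + 0.08 = 0.88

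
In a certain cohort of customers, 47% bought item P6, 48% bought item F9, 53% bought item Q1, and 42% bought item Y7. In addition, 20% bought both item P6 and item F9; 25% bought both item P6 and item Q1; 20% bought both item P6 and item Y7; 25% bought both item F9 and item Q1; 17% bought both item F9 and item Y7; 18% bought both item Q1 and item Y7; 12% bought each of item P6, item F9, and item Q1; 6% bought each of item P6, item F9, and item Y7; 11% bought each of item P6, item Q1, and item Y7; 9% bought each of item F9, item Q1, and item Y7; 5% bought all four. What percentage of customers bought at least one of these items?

P(at least one) = 47 + 48 + 53 + 42 − 20 − 25 − 20 − 25 − 17 − 18 + 12 + 6 + 11 + 9 − 5 = 98%

98%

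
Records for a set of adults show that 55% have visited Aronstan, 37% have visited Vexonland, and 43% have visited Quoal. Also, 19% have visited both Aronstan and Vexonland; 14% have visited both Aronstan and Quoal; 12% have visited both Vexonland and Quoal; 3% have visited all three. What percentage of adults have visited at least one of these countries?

By inclusion-exclusion,
P(union) = 55 + 37 + 43 − 19 − 14 − 12 + 3 = 93%

93%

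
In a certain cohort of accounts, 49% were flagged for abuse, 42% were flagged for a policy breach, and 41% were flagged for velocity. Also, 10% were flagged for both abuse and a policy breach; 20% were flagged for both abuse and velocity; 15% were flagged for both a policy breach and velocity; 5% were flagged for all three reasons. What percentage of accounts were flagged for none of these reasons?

By inclusion-exclusion,
P(≥1) = 49 + 42 + 41 − 10 − 20 − 15 + 5 = 92%
P(none) = 100% − 92% = 8%

8%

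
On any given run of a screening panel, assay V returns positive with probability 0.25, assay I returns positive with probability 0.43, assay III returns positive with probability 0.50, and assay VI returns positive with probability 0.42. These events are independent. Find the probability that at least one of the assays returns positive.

0.876025

Since the events are independent, P(none) is the product of the individual non-occurrence probabilities.
P(none) = (1 − 0.25) × (1 − 0.43) × (1 − 0.50) × (1 − 0.42) = 0.75 × 0.57 × 0.50 × 0.58 = 0.123975
P(at least one) = 1 − 0.123975 = 0.876025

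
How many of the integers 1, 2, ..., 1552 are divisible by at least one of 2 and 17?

By inclusion–exclusion:
776 + 91 − 45 = 822

822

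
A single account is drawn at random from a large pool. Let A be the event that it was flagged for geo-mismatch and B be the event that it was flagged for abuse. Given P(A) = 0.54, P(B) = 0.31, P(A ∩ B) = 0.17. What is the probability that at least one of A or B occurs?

Apply inclusion-exclusion:
P(A ∪ B) = 0.54 + 0.31 − 0.17 = 0.68

0.68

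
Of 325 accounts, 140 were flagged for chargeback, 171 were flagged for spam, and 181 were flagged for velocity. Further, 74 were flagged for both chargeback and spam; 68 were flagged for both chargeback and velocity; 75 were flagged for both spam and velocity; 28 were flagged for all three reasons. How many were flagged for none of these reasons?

|union| = 140 + 171 + 181 − 74 − 68 − 75 + 28 = 303
None: 325 − 303 = 22

22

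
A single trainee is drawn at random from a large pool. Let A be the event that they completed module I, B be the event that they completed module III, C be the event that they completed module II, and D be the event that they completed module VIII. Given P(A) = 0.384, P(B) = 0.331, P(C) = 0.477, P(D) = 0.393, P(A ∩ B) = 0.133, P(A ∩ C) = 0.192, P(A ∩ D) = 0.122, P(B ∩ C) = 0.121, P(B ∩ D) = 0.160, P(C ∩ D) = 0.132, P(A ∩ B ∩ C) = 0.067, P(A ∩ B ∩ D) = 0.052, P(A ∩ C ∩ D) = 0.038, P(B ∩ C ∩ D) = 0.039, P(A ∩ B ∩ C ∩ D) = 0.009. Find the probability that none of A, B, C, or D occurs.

P(A ∪ B ∪ C ∪ D) = 0.384 + 0.331 + 0.477 + 0.393 − 0.133 − 0.192 − 0.122 − 0.121 − 0.160 − 0.132 + 0.067 + 0.052 + 0.038 + 0.039 − 0.009 = 0.912
P(none) = 1 − 0.912 = 0.088

0.088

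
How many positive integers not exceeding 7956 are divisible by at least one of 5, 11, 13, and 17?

By inclusion–exclusion:
⌊7956/5⌋ + ⌊7956/11⌋ + ⌊7956/13⌋ + ⌊7956/17⌋ − ⌊7956/55⌋ − ⌊7956/65⌋ − ⌊7956/85⌋ − ⌊7956/143⌋ − ⌊7956/187⌋ − ⌊7956/221⌋ + ⌊7956/715⌋ + ⌊7956/935⌋ + ⌊7956/1105⌋ + ⌊7956/2431⌋ − ⌊7956/12155⌋ = 1591 + 723 + 612 + 468 − 144 − 122 − 93 − 55 − 42 − 36 + 11 + 8 + 7 + 3 − 0 = 2931

2931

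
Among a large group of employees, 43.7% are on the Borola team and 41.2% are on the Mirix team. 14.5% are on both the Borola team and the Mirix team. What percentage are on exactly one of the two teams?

55.9%

Using the inclusion–exclusion count for exactly one event:
P(exactly one) = 43.7 + 41.2 − 2·14.5 = 55.9%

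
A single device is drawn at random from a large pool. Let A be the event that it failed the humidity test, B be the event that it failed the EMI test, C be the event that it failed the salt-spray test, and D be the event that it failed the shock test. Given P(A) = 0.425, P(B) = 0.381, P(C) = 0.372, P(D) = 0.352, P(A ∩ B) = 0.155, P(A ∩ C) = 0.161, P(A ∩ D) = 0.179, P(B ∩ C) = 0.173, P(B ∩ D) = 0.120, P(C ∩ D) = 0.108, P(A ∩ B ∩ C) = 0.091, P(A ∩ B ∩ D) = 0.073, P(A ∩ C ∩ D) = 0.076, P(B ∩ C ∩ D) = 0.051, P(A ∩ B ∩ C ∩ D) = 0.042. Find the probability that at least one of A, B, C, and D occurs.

0.883

P(A ∪ B ∪ C ∪ D) = 0.425 + 0.381 + 0.372 + 0.352 − 0.155 − 0.161 − 0.179 − 0.173 − 0.120 − 0.108 + 0.091 + 0.073 + 0.076 + 0.051 − 0.042 = 0.883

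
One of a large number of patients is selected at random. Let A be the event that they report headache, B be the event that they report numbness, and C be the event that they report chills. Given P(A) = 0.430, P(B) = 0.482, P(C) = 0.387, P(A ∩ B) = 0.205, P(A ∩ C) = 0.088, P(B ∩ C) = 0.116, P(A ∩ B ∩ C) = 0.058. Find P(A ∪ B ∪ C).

P(A ∪ B ∪ C) = 0.430 + 0.482 + 0.387 − 0.205 − 0.088 − 0.116 + 0.058 = 0.948

0.948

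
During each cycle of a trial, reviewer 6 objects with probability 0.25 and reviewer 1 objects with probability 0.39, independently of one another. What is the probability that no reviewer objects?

0.4575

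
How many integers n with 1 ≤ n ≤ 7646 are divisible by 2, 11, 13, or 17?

By inclusion–exclusion:
3823 + 695 + 588 + 449 − 347 − 294 − 224 − 53 − 40 − 34 + 26 + 20 + 17 + 3 − 1 = 4628

4628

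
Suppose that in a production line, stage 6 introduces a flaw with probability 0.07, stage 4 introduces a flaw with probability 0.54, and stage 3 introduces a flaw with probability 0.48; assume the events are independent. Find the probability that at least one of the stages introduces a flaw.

0.777544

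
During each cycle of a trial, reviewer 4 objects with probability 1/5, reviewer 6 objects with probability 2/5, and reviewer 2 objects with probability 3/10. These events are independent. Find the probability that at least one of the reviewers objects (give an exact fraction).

Independence gives P(none) = ∏(1 − pᵢ).
P(none) = (1 − 1/5) × (1 − 2/5) × (1 − 3/10) = 4/5 × 3/5 × 7/10 = 42/125
P(at least one) = 1 − 42/125 = 83/125

83/125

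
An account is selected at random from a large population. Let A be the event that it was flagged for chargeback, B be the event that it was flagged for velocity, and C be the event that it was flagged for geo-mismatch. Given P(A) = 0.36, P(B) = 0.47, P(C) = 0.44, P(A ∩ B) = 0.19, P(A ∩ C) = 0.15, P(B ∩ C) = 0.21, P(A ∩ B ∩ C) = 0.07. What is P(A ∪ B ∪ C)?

By inclusion–exclusion:
P(A ∪ B ∪ C) = 0.36 + 0.47 + 0.44 − 0.19 − 0.15 − 0.21 + 0.07 = 0.79

0.79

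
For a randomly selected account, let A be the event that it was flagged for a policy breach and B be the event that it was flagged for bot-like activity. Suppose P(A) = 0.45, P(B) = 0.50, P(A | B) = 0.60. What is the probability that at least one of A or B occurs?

P(A ∩ B) = P(B)·P(A|B) = 0.50 × 0.60 = 0.30
P(A ∪ B) = 0.45 + 0.50 − 0.30 = 0.65

0.65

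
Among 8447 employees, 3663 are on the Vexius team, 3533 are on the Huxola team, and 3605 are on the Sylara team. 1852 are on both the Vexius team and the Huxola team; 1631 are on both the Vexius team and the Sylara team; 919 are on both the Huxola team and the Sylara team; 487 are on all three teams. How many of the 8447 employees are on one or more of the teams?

By inclusion–exclusion:
|union| = 3663 + 3533 + 3605 − 1852 − 1631 − 919 + 487 = 6886

6886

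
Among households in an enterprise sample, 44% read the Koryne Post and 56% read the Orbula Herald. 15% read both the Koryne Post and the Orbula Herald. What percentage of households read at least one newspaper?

85%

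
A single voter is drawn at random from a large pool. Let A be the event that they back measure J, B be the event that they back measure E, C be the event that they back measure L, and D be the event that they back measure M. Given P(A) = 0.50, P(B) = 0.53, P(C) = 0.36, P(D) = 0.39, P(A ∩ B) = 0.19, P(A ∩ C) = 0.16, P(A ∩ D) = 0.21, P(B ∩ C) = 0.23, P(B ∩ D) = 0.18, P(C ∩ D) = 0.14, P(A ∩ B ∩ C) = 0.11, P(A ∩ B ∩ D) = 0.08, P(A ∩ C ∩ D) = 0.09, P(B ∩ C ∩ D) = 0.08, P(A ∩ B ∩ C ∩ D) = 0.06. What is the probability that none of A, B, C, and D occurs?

0.03

P(A ∪ B ∪ C ∪ D) = 0.50 + 0.53 + 0.36 + 0.39 − 0.19 − 0.16 − 0.21 − 0.23 − 0.18 − 0.14 + 0.11 + 0.08 + 0.09 + 0.08 − 0.06 = 0.97
P(none) = 1 − 0.97 = 0.03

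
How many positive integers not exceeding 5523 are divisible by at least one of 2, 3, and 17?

3790

By inclusion–exclusion:
⌊5523/2⌋ + ⌊5523/3⌋ + ⌊5523/17⌋ − ⌊5523/6⌋ − ⌊5523/34⌋ − ⌊5523/51⌋ + ⌊5523/102⌋ = 2761 + 1841 + 324 − 920 − 162 − 108 + 54 = 3790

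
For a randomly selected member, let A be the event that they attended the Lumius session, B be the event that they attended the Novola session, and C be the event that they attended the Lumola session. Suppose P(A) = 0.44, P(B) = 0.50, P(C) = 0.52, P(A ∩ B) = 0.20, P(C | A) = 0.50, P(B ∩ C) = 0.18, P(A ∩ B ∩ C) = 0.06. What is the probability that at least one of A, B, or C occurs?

P(A ∩ C) = P(A)·P(C|A) = 0.44 × 0.50 = 0.22
P(A ∪ B ∪ C) = 0.44 + 0.50 + 0.52 − 0.20 − 0.22 − 0.18 + 0.06 = 0.92

0.92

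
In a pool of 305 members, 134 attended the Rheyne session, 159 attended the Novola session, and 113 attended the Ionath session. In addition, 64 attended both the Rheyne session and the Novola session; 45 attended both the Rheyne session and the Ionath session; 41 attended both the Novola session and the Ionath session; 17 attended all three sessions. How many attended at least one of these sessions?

By inclusion-exclusion,
|at least one| = 134 + 159 + 113 − 64 − 45 − 41 + 17 = 273

273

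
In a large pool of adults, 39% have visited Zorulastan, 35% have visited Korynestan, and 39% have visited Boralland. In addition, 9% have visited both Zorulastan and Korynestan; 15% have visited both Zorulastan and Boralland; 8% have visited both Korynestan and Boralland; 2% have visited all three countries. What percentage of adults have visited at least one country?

P(union) = 39 + 35 + 39 − 9 − 15 − 8 + 2 = 83%

83%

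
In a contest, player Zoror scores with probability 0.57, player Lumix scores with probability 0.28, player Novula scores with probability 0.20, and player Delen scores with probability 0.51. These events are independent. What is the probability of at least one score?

Independence gives P(none) = ∏(1 − pᵢ).
P(none) = (1 − 0.57) × (1 − 0.28) × (1 − 0.20) × (1 − 0.51) = 0.43 × 0.72 × 0.80 × 0.49 = 0.1213632
P(at least one) = 1 − 0.1213632 = 0.8786368

0.8786368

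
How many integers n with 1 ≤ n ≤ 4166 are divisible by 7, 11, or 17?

1110

Using inclusion–exclusion:
floor(4166/7) + floor(4166/11) + floor(4166/17) − floor(4166/77) − floor(4166/119) − floor(4166/187) + floor(4166/1309) = 595 + 378 + 245 − 54 − 35 − 22 + 3 = 1110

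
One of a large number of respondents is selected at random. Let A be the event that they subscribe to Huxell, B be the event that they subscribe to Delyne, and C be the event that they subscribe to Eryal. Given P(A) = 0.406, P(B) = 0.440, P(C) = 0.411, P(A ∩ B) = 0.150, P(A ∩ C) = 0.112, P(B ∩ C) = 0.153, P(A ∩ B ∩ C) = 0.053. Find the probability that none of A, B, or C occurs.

0.105

P(A ∪ B ∪ C) = 0.406 + 0.440 + 0.411 − 0.150 − 0.112 − 0.153 + 0.053 = 0.895
P(none) = 1 − 0.895 = 0.105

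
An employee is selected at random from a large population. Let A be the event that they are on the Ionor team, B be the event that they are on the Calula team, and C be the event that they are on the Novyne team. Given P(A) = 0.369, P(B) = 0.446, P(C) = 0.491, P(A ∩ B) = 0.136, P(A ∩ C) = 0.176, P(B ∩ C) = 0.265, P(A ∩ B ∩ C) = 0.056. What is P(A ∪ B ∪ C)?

By inclusion–exclusion:
P(A ∪ B ∪ C) = 0.369 + 0.446 + 0.491 − 0.136 − 0.176 − 0.265 + 0.056 = 0.785

0.785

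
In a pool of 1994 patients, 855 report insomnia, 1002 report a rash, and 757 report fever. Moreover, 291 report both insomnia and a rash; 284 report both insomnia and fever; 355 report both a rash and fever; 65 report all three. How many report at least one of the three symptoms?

Inclusion–exclusion gives
|union| = 855 + 1002 + 757 − 291 − 284 − 355 + 65 = 1749

1749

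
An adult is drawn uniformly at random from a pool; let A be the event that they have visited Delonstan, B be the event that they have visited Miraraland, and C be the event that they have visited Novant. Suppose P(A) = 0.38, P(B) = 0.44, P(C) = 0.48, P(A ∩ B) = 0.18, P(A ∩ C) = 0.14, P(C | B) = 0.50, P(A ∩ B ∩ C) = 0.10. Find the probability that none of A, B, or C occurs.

0.14

P(B ∩ C) = P(B)·P(C|B) = 0.44 × 0.50 = 0.22
P(A ∪ B ∪ C) = 0.38 + 0.44 + 0.48 − 0.18 − 0.14 − 0.22 + 0.10 = 0.86
P(none) = 1 − 0.86 = 0.14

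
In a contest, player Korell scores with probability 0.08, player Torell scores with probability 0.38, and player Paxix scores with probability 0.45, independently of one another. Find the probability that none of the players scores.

0.31372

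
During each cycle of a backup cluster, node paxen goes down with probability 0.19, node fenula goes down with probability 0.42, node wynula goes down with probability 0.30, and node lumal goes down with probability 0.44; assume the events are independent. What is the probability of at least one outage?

P(none) = (1 − 0.19) × (1 − 0.42) × (1 − 0.30) × (1 − 0.44) = 0.81 × 0.58 × 0.70 × 0.56 = 0.1841616
P(at least one) = 1 − 0.1841616 = 0.8158384

0.8158384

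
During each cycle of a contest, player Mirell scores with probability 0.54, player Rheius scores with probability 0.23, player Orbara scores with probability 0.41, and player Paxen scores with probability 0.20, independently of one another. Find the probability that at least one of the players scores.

0.8328176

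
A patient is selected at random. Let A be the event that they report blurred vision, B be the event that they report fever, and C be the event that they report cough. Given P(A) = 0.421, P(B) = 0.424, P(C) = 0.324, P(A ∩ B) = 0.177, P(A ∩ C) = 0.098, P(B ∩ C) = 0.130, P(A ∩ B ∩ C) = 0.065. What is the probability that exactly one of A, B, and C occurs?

P(exactly one) = 0.421 + 0.424 + 0.324 − 2·0.177 − 2·0.098 − 2·0.130 + 3·0.065 = 0.554

0.554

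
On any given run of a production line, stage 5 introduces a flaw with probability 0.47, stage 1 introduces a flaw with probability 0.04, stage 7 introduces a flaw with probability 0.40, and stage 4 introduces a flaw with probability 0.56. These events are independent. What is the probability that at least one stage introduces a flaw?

P(none) = (1 − 0.47) × (1 − 0.04) × (1 − 0.40) × (1 − 0.56) = 0.53 × 0.96 × 0.60 × 0.44 = 0.1343232
P(at least one) = 1 − 0.1343232 = 0.8656768

0.8656768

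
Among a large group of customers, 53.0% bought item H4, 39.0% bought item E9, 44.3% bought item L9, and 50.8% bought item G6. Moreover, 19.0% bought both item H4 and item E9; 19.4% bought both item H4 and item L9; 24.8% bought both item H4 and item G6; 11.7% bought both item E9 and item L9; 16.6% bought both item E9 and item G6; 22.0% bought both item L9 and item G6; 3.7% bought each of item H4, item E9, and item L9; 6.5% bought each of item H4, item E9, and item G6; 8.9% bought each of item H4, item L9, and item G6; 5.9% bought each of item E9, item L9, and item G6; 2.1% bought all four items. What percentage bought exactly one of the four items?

26.7%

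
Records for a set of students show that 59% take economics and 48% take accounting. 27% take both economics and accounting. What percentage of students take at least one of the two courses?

80%

P(at least one) = 59 + 48 − 27 = 80%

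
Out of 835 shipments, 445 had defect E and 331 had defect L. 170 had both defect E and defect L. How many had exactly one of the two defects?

436

By inclusion–exclusion (exactly-one form):
N(exactly one) = 445 + 331 − 2·170 = 436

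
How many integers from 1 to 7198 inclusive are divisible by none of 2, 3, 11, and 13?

2013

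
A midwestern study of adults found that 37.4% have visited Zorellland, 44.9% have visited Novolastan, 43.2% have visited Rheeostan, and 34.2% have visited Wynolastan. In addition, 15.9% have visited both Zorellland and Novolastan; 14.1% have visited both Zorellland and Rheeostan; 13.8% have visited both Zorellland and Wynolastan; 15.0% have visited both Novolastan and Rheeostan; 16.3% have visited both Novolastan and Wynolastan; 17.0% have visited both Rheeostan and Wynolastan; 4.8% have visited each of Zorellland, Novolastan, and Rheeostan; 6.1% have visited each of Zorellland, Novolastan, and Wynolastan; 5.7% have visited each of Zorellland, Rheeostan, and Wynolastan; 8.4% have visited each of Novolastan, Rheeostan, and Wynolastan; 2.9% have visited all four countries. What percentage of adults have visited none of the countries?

Apply inclusion-exclusion:
P(at least one) = 37.4 + 44.9 + 43.2 + 34.2 − 15.9 − 14.1 − 13.8 − 15.0 − 16.3 − 17.0 + 4.8 + 6.1 + 5.7 + 8.4 − 2.9 = 89.7%
P(none) = 100% − 89.7% = 10.3%

10.3%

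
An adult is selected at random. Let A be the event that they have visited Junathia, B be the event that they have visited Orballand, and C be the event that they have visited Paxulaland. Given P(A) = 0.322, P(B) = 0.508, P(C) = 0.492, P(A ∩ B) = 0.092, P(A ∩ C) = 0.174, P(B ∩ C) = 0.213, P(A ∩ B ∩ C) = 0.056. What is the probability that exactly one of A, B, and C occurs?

0.532

P(exactly one) = 0.322 + 0.508 + 0.492 − 2·0.092 − 2·0.174 − 2·0.213 + 3·0.056 = 0.532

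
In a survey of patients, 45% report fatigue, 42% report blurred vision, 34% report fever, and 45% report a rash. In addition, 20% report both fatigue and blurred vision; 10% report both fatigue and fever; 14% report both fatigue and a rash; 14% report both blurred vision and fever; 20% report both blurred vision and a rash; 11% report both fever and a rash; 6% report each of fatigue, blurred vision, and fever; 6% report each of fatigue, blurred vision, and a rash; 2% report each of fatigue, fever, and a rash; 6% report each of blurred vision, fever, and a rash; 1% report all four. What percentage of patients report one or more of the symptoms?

P(≥1) = 45 + 42 + 34 + 45 − 20 − 10 − 14 − 14 − 20 − 11 + 6 + 6 + 2 + 6 − 1 = 96%

96%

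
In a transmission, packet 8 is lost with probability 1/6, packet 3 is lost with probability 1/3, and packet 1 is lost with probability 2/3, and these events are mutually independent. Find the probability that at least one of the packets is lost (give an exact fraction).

22/27

P(none) = (1 − 1/6) × (1 − 1/3) × (1 − 2/3) = 5/6 × 2/3 × 1/3 = 5/27
P(at least one) = 1 − 5/27 = 22/27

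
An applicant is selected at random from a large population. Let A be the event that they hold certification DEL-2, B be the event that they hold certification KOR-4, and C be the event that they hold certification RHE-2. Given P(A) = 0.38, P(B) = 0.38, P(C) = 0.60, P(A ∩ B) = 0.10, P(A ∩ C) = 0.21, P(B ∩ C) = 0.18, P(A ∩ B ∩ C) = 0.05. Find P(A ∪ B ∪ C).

Inclusion–exclusion gives
P(A ∪ B ∪ C) = 0.38 + 0.38 + 0.60 − 0.10 − 0.21 − 0.18 + 0.05 = 0.92

0.92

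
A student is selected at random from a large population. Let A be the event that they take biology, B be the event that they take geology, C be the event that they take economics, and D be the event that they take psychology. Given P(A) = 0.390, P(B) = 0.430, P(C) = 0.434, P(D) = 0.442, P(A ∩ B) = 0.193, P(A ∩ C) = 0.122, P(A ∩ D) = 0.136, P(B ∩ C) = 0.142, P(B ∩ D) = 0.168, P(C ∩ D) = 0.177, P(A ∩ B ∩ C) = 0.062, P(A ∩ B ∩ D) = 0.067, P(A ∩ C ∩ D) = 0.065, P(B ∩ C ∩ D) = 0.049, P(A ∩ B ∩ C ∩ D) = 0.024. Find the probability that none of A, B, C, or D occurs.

P(A ∪ B ∪ C ∪ D) = 0.390 + 0.430 + 0.434 + 0.442 − 0.193 − 0.122 − 0.136 − 0.142 − 0.168 − 0.177 + 0.062 + 0.067 + 0.065 + 0.049 − 0.024 = 0.977
P(none) = 1 − 0.977 = 0.023

0.023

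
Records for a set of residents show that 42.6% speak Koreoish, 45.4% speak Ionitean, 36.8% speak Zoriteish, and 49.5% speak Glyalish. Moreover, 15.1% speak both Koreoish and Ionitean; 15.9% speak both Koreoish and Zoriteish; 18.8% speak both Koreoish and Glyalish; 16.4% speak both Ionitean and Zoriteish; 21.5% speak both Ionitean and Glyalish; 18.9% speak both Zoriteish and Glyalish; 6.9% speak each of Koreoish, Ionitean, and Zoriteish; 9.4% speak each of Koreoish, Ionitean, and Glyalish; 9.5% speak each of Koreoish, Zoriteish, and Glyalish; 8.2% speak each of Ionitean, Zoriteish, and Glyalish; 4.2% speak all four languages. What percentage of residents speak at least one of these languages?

By inclusion–exclusion:
P(≥1) = 42.6 + 45.4 + 36.8 + 49.5 − 15.1 − 15.9 − 18.8 − 16.4 − 21.5 − 18.9 + 6.9 + 9.4 + 9.5 + 8.2 − 4.2 = 97.5%

97.5%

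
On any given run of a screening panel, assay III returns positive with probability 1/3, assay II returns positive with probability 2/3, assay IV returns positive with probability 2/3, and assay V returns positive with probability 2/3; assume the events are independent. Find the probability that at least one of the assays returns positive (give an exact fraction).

P(none) = (1 − 1/3) × (1 − 2/3) × (1 − 2/3) × (1 − 2/3) = 2/3 × 1/3 × 1/3 × 1/3 = 2/81
P(at least one) = 1 − 2/81 = 79/81

79/81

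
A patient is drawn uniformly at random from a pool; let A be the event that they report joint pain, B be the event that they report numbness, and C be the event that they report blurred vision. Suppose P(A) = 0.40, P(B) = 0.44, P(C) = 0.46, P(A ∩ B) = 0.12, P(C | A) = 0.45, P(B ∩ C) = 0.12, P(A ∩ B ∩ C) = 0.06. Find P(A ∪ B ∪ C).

P(A ∩ C) = P(A)·P(C|A) = 0.40 × 0.45 = 0.18
P(A ∪ B ∪ C) = 0.40 + 0.44 + 0.46 − 0.12 − 0.18 − 0.12 + 0.06 = 0.94

0.94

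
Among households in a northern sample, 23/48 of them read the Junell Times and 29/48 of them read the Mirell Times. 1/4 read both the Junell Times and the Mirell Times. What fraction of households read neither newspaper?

1/6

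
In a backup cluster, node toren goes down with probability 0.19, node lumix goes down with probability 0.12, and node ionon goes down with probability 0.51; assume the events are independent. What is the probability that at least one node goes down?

0.650728

P(none) = (1 − 0.19) × (1 − 0.12) × (1 − 0.51) = 0.81 × 0.88 × 0.49 = 0.349272
P(at least one) = 1 − 0.349272 = 0.650728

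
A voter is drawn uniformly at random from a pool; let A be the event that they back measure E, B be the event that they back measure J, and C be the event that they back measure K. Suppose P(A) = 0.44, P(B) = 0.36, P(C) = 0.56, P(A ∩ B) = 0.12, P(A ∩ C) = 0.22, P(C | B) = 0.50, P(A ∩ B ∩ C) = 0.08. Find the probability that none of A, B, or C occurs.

P(B ∩ C) = P(B)·P(C|B) = 0.36 × 0.50 = 0.18
By inclusion-exclusion,
P(A ∪ B ∪ C) = 0.44 + 0.36 + 0.56 − 0.12 − 0.22 − 0.18 + 0.08 = 0.92
P(none) = 1 − 0.92 = 0.08

0.08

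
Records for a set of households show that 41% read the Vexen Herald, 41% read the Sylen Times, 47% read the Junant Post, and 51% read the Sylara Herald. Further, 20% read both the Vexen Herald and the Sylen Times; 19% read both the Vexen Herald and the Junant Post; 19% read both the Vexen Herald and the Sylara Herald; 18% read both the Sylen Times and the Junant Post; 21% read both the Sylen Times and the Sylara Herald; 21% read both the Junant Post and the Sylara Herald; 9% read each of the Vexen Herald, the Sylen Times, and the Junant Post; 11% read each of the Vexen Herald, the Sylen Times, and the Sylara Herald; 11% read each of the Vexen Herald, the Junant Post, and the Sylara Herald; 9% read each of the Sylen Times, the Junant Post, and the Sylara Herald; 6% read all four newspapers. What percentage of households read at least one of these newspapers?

96%

Inclusion–exclusion gives
P(union) = 41 + 41 + 47 + 51 − 20 − 19 − 19 − 18 − 21 − 21 + 9 + 11 + 11 + 9 − 6 = 96%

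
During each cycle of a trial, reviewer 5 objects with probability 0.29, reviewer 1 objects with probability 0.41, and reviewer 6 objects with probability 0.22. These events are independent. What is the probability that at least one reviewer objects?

0.673258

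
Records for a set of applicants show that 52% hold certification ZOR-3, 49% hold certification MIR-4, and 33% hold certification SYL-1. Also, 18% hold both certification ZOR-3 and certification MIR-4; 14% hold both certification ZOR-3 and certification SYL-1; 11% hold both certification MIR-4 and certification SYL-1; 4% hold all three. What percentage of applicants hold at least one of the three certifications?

P(≥1) = 52 + 49 + 33 − 18 − 14 − 11 + 4 = 95%

95%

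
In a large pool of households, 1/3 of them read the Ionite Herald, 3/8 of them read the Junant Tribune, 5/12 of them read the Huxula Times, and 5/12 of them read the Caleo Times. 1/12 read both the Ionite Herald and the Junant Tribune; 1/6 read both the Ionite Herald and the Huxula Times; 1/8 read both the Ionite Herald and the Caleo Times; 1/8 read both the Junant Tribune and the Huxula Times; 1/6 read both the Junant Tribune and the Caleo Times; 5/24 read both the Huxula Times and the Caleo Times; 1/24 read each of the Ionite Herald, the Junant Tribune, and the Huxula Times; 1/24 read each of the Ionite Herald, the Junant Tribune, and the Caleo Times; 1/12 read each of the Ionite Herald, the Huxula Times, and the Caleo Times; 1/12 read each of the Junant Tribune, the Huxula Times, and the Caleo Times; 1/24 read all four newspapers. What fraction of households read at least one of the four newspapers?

7/8

P(at least one) = 1/3 + 3/8 + 5/12 + 5/12 − 1/12 − 1/6 − 1/8 − 1/8 − 1/6 − 5/24 + 1/24 + 1/24 + 1/12 + 1/12 − 1/24 = 7/8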